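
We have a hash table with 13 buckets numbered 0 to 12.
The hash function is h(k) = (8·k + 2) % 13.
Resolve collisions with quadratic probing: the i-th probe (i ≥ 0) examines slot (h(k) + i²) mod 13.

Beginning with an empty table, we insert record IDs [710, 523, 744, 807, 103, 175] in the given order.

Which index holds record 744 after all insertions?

4

710: h=1 -> slot 1
523: h=0 -> slot 0
744: h=0, probe 0,1,4 -> slot 4
807: h=10 -> slot 10
103: h=7 -> slot 7
175: h=11 -> slot 11
Table: [523, 710, ∅, ∅, 744, ∅, ∅, 103, ∅, ∅, 807, 175, ∅]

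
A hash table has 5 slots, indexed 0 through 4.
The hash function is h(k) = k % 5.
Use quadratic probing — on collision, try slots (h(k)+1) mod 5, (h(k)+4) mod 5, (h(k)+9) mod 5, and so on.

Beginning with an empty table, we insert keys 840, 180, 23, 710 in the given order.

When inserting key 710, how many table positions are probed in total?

Insert 840: h=0, slot 0 empty → index 0.
Insert 180: h=0, slot 0 occupied → index 1.
Insert 23: h=3, slot 3 empty → index 3.
Insert 710: h=0, slots 0,1 occupied → index 4.
Table: [840, 180, ∅, 23, 710]

3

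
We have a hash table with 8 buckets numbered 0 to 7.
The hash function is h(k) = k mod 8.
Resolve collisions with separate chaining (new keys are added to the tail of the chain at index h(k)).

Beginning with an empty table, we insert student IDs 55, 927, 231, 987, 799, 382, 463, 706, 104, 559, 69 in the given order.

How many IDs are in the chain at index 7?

Insert 55: h=7, bucket 7 empty → new chain.
Insert 927: h=7, bucket 7 nonempty → append to chain.
Insert 231: h=7, bucket 7 nonempty → append to chain.
Insert 987: h=3, bucket 3 empty → new chain.
Insert 799: h=7, bucket 7 nonempty → append to chain.
Insert 382: h=6, bucket 6 empty → new chain.
Insert 463: h=7, bucket 7 nonempty → append to chain.
Insert 706: h=2, bucket 2 empty → new chain.
Insert 104: h=0, bucket 0 empty → new chain.
Insert 559: h=7, bucket 7 nonempty → append to chain.
Insert 69: h=5, bucket 5 empty → new chain.
Final buckets:
0: 104
1: —
2: 706
3: 987
4: —
5: 69
6: 382
7: 55 -> 927 -> 231 -> 799 -> 463 -> 559

6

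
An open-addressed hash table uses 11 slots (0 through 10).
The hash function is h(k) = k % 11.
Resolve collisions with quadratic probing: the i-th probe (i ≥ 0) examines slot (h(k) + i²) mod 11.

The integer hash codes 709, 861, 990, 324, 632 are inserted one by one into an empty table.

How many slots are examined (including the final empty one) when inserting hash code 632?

3

709: h=5 -> slot 5
861: h=3 -> slot 3
990: h=0 -> slot 0
324: h=5, probe 5,6 -> slot 6
632: h=5, probe 5,6,9 -> slot 9
Table: [990, ., ., 861, ., 709, 324, ., ., 632, .]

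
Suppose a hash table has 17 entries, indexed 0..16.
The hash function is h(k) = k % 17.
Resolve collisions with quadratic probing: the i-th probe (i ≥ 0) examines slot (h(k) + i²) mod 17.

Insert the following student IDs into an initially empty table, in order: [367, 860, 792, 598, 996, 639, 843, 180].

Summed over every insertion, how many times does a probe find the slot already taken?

367: h=10 -> slot 10
860: h=10, probe 10,11 -> slot 11
792: h=10, probe 10,11,14 -> slot 14
598: h=3 -> slot 3
996: h=10, probe 10,11,14,2 -> slot 2
639: h=10, probe 10,11,14,2,9 -> slot 9
843: h=10, probe 10,11,14,2,9,1 -> slot 1
180: h=10, probe 10,11,14,2,9,1,12 -> slot 12
Table: [., 843, 996, 598, ., ., ., ., ., 639, 367, 860, 180, ., 792, ., .]

21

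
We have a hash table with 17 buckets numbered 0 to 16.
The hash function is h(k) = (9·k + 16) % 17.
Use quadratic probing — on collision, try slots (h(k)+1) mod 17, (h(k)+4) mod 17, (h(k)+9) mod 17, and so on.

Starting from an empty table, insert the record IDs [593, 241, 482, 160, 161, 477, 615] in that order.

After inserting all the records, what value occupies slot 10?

615

Insert 593: h=15, slot 15 empty -> index 15.
Insert 241: h=9, slot 9 empty -> index 9.
Insert 482: h=2, slot 2 empty -> index 2.
Insert 160: h=11, slot 11 empty -> index 11.
Insert 161: h=3, slot 3 empty -> index 3.
Insert 477: h=8, slot 8 empty -> index 8.
Insert 615: h=9, slot 9 occupied -> index 10.
Table: [—, —, 482, 161, —, —, —, —, 477, 241, 615, 160, —, —, —, 593, —]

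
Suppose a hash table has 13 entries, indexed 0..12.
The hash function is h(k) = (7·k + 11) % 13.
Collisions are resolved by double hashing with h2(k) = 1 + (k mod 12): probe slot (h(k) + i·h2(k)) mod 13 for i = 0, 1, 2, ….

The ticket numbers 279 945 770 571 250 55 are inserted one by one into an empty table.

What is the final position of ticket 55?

279: h=1 -> slot 1
945: h=9 -> slot 9
770: h=6 -> slot 6
571: h=4 -> slot 4
250: h=6, h2=11, probe 6,4,2 -> slot 2
55: h=6, h2=8, probe 6,1,9,4,12 -> slot 12
Table: [∅, 279, 250, ∅, 571, ∅, 770, ∅, ∅, 945, ∅, ∅, 55]

12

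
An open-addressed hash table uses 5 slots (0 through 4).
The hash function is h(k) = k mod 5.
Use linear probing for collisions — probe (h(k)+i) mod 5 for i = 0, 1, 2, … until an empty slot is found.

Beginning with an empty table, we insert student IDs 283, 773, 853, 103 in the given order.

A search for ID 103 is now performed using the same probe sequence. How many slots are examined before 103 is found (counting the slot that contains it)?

4

283 hashes to 3; slot 3 is free → place at 3.
773 hashes to 3; 3 taken → place at 4.
853 hashes to 3; 3,4 taken → place at 0.
103 hashes to 3; 3,4,0 taken → place at 1.
Table: [853, 103, —, 283, 773]
Lookup 103: h=3, probe 3,4,0,1 → found at 1.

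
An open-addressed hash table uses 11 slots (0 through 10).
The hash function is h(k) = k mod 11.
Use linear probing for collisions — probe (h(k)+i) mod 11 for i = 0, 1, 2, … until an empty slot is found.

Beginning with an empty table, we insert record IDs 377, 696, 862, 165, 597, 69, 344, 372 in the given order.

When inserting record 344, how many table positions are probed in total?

377: h=3 → slot 3
696: h=3, probe 3,4 → slot 4
862: h=4, probe 4,5 → slot 5
165: h=0 → slot 0
597: h=3, probe 3,4,5,6 → slot 6
69: h=3, probe 3,4,5,6,7 → slot 7
344: h=3, probe 3,4,5,6,7,8 → slot 8
372: h=9 → slot 9
Table: [165, ∅, ∅, 377, 696, 862, 597, 69, 344, 372, ∅]

6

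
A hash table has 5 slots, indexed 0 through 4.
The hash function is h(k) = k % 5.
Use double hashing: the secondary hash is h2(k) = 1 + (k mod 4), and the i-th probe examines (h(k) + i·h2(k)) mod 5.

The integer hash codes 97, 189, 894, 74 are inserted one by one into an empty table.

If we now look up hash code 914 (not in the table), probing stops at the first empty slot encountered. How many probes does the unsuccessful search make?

5

97 hashes to 2; slot 2 is free → place at 2.
189 hashes to 4; slot 4 is free → place at 4.
894 hashes to 4, h2=3; 4,2 taken → place at 0.
74 hashes to 4, h2=3; 4,2,0 taken → place at 3.
Table: [894, -, 97, 74, 189]
Lookup 914: h=4, h2=3, probe 4,2,0,3,1 → slot 1 empty, not found.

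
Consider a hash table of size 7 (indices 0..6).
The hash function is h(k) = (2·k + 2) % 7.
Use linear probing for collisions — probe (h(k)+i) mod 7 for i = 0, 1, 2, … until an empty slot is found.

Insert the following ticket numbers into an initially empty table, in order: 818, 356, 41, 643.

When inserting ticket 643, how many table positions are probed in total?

Insert 818: h=0, slot 0 empty -> index 0.
Insert 356: h=0, slot 0 occupied -> index 1.
Insert 41: h=0, slots 0,1 occupied -> index 2.
Insert 643: h=0, slots 0,1,2 occupied -> index 3.
Table: [818, 356, 41, 643, -, -, -]

4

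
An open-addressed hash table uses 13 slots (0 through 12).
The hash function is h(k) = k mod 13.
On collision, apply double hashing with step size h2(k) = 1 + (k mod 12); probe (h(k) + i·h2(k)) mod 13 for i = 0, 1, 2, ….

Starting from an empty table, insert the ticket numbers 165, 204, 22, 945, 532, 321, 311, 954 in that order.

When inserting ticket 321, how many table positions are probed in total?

165 hashes to 9; slot 9 is free -> place at 9.
204 hashes to 9, h2=1; 9 taken -> place at 10.
22 hashes to 9, h2=11; 9 taken -> place at 7.
945 hashes to 9, h2=10; 9 taken -> place at 6.
532 hashes to 12; slot 12 is free -> place at 12.
321 hashes to 9, h2=10; 9,6 taken -> place at 3.
311 hashes to 12, h2=12; 12 taken -> place at 11.
954 hashes to 5; slot 5 is free -> place at 5.
Table: [., ., ., 321, ., 954, 945, 22, ., 165, 204, 311, 532]

3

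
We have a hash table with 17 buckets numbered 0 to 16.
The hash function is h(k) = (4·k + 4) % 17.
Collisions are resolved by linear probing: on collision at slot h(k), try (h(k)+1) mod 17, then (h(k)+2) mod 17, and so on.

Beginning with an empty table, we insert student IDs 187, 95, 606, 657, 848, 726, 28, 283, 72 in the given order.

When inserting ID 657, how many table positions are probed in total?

187 hashes to 4; slot 4 is free → place at 4.
95 hashes to 10; slot 10 is free → place at 10.
606 hashes to 14; slot 14 is free → place at 14.
657 hashes to 14; 14 taken → place at 15.
848 hashes to 13; slot 13 is free → place at 13.
726 hashes to 1; slot 1 is free → place at 1.
28 hashes to 14; 14,15 taken → place at 16.
283 hashes to 14; 14,15,16 taken → place at 0.
72 hashes to 3; slot 3 is free → place at 3.
Table: [283, 726, ., 72, 187, ., ., ., ., ., 95, ., ., 848, 606, 657, 28]

2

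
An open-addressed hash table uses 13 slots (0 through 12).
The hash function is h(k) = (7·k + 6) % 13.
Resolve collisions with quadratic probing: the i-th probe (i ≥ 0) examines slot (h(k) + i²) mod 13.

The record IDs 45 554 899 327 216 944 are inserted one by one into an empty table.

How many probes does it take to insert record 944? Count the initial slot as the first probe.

3

Insert 45: h=9, slot 9 empty -> index 9.
Insert 554: h=10, slot 10 empty -> index 10.
Insert 899: h=7, slot 7 empty -> index 7.
Insert 327: h=7, slot 7 occupied -> index 8.
Insert 216: h=10, slot 10 occupied -> index 11.
Insert 944: h=10, slots 10,11 occupied -> index 1.
Table: [., 944, ., ., ., ., ., 899, 327, 45, 554, 216, .]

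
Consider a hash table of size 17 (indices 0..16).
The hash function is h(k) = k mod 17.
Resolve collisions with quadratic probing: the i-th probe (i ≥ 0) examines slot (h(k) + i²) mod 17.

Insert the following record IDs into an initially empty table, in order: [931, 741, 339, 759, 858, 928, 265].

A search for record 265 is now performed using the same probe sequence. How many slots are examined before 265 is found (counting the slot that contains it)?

931: h=13 => slot 13
741: h=10 => slot 10
339: h=16 => slot 16
759: h=11 => slot 11
858: h=8 => slot 8
928: h=10, probe 10,11,14 => slot 14
265: h=10, probe 10,11,14,2 => slot 2
Table: [., ., 265, ., ., ., ., ., 858, ., 741, 759, ., 931, 928, ., 339]
Lookup 265: h=10, probe 10,11,14,2 → found at 2.

4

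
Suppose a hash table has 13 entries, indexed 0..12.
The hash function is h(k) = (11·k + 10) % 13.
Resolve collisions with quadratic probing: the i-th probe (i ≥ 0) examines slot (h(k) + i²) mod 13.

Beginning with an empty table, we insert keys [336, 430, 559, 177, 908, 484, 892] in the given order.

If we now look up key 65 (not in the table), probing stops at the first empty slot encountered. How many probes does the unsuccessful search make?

336: h=1 => slot 1
430: h=8 => slot 8
559: h=10 => slot 10
177: h=7 => slot 7
908: h=1, probe 1,2 => slot 2
484: h=4 => slot 4
892: h=7, probe 7,8,11 => slot 11
Table: [_, 336, 908, _, 484, _, _, 177, 430, _, 559, 892, _]
Lookup 65: h=10, probe 10,11,1,6 → slot 6 empty, not found.

4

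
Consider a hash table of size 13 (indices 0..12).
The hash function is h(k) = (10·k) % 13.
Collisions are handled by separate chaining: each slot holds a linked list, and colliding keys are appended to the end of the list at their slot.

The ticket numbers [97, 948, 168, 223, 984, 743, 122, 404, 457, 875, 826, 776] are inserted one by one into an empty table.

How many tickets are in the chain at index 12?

2

Insert 97: h=8, bucket 8 empty → new chain.
Insert 948: h=3, bucket 3 empty → new chain.
Insert 168: h=3, bucket 3 nonempty → append to chain.
Insert 223: h=7, bucket 7 empty → new chain.
Insert 984: h=12, bucket 12 empty → new chain.
Insert 743: h=7, bucket 7 nonempty → append to chain.
Insert 122: h=11, bucket 11 empty → new chain.
Insert 404: h=10, bucket 10 empty → new chain.
Insert 457: h=7, bucket 7 nonempty → append to chain.
Insert 875: h=1, bucket 1 empty → new chain.
Insert 826: h=5, bucket 5 empty → new chain.
Insert 776: h=12, bucket 12 nonempty → append to chain.
Final buckets:
0: .
1: 875
2: .
3: 948 -> 168
4: .
5: 826
6: .
7: 223 -> 743 -> 457
8: 97
9: .
10: 404
11: 122
12: 984 -> 776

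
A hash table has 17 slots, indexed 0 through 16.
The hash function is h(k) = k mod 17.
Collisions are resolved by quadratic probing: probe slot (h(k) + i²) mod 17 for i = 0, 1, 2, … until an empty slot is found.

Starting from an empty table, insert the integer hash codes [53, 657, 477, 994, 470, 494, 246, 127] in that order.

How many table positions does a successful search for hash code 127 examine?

53 hashes to 2; slot 2 is free → place at 2.
657 hashes to 11; slot 11 is free → place at 11.
477 hashes to 1; slot 1 is free → place at 1.
994 hashes to 8; slot 8 is free → place at 8.
470 hashes to 11; 11 taken → place at 12.
494 hashes to 1; 1,2 taken → place at 5.
246 hashes to 8; 8 taken → place at 9.
127 hashes to 8; 8,9,12 taken → place at 0.
Table: [127, 477, 53, ∅, ∅, 494, ∅, ∅, 994, 246, ∅, 657, 470, ∅, ∅, ∅, ∅]
Lookup 127: h=8, probe 8,9,12,0 → found at 0.

4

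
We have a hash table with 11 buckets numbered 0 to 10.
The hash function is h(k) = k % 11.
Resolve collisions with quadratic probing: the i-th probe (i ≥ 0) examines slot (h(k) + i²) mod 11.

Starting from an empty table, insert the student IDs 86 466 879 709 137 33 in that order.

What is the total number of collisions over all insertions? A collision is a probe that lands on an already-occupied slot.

1

86: h=9 => slot 9
466: h=4 => slot 4
879: h=10 => slot 10
709: h=5 => slot 5
137: h=5, probe 5,6 => slot 6
33: h=0 => slot 0
Table: [33, —, —, —, 466, 709, 137, —, —, 86, 879]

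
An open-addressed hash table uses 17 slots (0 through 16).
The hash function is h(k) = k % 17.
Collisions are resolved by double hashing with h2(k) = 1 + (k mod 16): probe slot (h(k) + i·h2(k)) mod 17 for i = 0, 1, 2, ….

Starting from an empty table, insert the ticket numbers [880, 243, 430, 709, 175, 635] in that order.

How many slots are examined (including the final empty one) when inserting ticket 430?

Insert 880: h=13, slot 13 empty => index 13.
Insert 243: h=5, slot 5 empty => index 5.
Insert 430: h=5, h2=15, slot 5 occupied => index 3.
Insert 709: h=12, slot 12 empty => index 12.
Insert 175: h=5, h2=16, slot 5 occupied => index 4.
Insert 635: h=6, slot 6 empty => index 6.
Table: [—, —, —, 430, 175, 243, 635, —, —, —, —, —, 709, 880, —, —, —]

2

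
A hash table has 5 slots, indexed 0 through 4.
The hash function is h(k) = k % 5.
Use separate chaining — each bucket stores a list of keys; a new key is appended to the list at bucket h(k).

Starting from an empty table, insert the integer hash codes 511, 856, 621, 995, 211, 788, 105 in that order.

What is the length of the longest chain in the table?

Insert 511: h=1, bucket 1 empty → new chain.
Insert 856: h=1, bucket 1 nonempty → append to chain.
Insert 621: h=1, bucket 1 nonempty → append to chain.
Insert 995: h=0, bucket 0 empty → new chain.
Insert 211: h=1, bucket 1 nonempty → append to chain.
Insert 788: h=3, bucket 3 empty → new chain.
Insert 105: h=0, bucket 0 nonempty → append to chain.
Final buckets:
0: 995 -> 105
1: 511 -> 856 -> 621 -> 211
2: _
3: 788
4: _

4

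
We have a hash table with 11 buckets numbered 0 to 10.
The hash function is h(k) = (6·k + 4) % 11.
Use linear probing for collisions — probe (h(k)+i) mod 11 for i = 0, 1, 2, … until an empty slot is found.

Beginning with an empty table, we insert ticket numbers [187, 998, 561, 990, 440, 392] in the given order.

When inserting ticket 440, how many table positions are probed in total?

187: h=4 => slot 4
998: h=8 => slot 8
561: h=4, probe 4,5 => slot 5
990: h=4, probe 4,5,6 => slot 6
440: h=4, probe 4,5,6,7 => slot 7
392: h=2 => slot 2
Table: [_, _, 392, _, 187, 561, 990, 440, 998, _, _]

4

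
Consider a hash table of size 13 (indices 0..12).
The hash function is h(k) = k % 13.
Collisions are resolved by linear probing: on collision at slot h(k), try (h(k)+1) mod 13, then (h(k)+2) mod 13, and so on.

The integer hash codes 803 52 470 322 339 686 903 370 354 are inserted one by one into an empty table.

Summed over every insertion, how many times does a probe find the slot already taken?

4

803 hashes to 10; slot 10 is free → place at 10.
52 hashes to 0; slot 0 is free → place at 0.
470 hashes to 2; slot 2 is free → place at 2.
322 hashes to 10; 10 taken → place at 11.
339 hashes to 1; slot 1 is free → place at 1.
686 hashes to 10; 10,11 taken → place at 12.
903 hashes to 6; slot 6 is free → place at 6.
370 hashes to 6; 6 taken → place at 7.
354 hashes to 3; slot 3 is free → place at 3.
Table: [52, 339, 470, 354, _, _, 903, 370, _, _, 803, 322, 686]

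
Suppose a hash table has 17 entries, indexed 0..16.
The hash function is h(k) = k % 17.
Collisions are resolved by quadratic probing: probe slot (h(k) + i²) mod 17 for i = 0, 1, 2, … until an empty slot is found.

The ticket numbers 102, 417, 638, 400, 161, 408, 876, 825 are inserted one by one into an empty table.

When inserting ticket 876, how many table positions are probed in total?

102: h=0 -> slot 0
417: h=9 -> slot 9
638: h=9, probe 9,10 -> slot 10
400: h=9, probe 9,10,13 -> slot 13
161: h=8 -> slot 8
408: h=0, probe 0,1 -> slot 1
876: h=9, probe 9,10,13,1,8,0,11 -> slot 11
825: h=9, probe 9,10,13,1,8,0,11,7 -> slot 7
Table: [102, 408, —, —, —, —, —, 825, 161, 417, 638, 876, —, 400, —, —, —]

7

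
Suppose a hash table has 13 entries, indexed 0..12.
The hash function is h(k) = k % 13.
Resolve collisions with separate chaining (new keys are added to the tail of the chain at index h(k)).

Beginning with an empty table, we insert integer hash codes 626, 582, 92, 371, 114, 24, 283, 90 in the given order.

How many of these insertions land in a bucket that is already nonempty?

2

Insert 626: h=2, bucket 2 empty → new chain.
Insert 582: h=10, bucket 10 empty → new chain.
Insert 92: h=1, bucket 1 empty → new chain.
Insert 371: h=7, bucket 7 empty → new chain.
Insert 114: h=10, bucket 10 nonempty → append to chain.
Insert 24: h=11, bucket 11 empty → new chain.
Insert 283: h=10, bucket 10 nonempty → append to chain.
Insert 90: h=12, bucket 12 empty → new chain.
Final buckets:
0: ∅
1: 92
2: 626
3: ∅
4: ∅
5: ∅
6: ∅
7: 371
8: ∅
9: ∅
10: 582 -> 114 -> 283
11: 24
12: 90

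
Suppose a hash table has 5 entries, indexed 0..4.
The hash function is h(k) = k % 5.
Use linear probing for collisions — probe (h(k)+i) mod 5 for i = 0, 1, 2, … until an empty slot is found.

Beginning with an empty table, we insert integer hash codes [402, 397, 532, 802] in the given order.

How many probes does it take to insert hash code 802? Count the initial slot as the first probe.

402 hashes to 2; slot 2 is free → place at 2.
397 hashes to 2; 2 taken → place at 3.
532 hashes to 2; 2,3 taken → place at 4.
802 hashes to 2; 2,3,4 taken → place at 0.
Table: [802, -, 402, 397, 532]

4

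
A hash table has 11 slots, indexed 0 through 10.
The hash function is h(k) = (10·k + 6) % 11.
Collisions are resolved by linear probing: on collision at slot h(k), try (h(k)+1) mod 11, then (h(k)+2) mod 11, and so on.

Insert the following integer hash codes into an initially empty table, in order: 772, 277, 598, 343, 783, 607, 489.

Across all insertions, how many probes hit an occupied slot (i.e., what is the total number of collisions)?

772 hashes to 4; slot 4 is free -> place at 4.
277 hashes to 4; 4 taken -> place at 5.
598 hashes to 2; slot 2 is free -> place at 2.
343 hashes to 4; 4,5 taken -> place at 6.
783 hashes to 4; 4,5,6 taken -> place at 7.
607 hashes to 4; 4,5,6,7 taken -> place at 8.
489 hashes to 1; slot 1 is free -> place at 1.
Table: [-, 489, 598, -, 772, 277, 343, 783, 607, -, -]

10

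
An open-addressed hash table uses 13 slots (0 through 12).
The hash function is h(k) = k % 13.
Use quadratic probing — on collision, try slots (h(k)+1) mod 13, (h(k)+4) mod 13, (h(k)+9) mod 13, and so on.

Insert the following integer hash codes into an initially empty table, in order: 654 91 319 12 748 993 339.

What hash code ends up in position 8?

654: h=4 → slot 4
91: h=0 → slot 0
319: h=7 → slot 7
12: h=12 → slot 12
748: h=7, probe 7,8 → slot 8
993: h=5 → slot 5
339: h=1 → slot 1
Table: [91, 339, _, _, 654, 993, _, 319, 748, _, _, _, 12]

748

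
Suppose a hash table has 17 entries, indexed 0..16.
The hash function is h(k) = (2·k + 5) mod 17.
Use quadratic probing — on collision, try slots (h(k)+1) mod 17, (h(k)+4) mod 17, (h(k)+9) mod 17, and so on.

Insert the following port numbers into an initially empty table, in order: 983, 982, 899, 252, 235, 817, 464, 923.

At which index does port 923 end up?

983: h=16 -> slot 16
982: h=14 -> slot 14
899: h=1 -> slot 1
252: h=16, probe 16,0 -> slot 0
235: h=16, probe 16,0,3 -> slot 3
817: h=7 -> slot 7
464: h=15 -> slot 15
923: h=15, probe 15,16,2 -> slot 2
Table: [252, 899, 923, 235, —, —, —, 817, —, —, —, —, —, —, 982, 464, 983]

2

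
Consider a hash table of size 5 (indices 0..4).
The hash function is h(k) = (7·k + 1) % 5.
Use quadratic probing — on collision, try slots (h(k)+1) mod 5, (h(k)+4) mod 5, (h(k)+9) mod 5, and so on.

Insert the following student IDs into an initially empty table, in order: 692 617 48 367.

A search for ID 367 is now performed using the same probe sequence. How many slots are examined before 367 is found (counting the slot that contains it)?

3

692 hashes to 0; slot 0 is free → place at 0.
617 hashes to 0; 0 taken → place at 1.
48 hashes to 2; slot 2 is free → place at 2.
367 hashes to 0; 0,1 taken → place at 4.
Table: [692, 617, 48, _, 367]
Lookup 367: h=0, probe 0,1,4 → found at 4.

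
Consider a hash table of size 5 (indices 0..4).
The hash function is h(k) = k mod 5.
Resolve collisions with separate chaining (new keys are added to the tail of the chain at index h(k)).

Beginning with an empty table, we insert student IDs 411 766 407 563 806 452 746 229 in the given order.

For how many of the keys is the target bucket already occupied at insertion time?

4

411 -> bucket 1
766 -> bucket 1 (collision)
407 -> bucket 2
563 -> bucket 3
806 -> bucket 1 (collision)
452 -> bucket 2 (collision)
746 -> bucket 1 (collision)
229 -> bucket 4
Final buckets:
0: _
1: 411 -> 766 -> 806 -> 746
2: 407 -> 452
3: 563
4: 229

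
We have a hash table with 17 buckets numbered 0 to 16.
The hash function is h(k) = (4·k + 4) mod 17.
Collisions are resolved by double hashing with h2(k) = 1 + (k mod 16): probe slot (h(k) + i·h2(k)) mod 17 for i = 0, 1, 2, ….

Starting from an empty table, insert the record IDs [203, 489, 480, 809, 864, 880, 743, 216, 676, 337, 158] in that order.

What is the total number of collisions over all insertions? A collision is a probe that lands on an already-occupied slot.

Insert 203: h=0, slot 0 empty -> index 0.
Insert 489: h=5, slot 5 empty -> index 5.
Insert 480: h=3, slot 3 empty -> index 3.
Insert 809: h=10, slot 10 empty -> index 10.
Insert 864: h=9, slot 9 empty -> index 9.
Insert 880: h=5, h2=1, slot 5 occupied -> index 6.
Insert 743: h=1, slot 1 empty -> index 1.
Insert 216: h=1, h2=9, slots 1,10 occupied -> index 2.
Insert 676: h=5, h2=5, slots 5,10 occupied -> index 15.
Insert 337: h=9, h2=2, slot 9 occupied -> index 11.
Insert 158: h=7, slot 7 empty -> index 7.
Table: [203, 743, 216, 480, —, 489, 880, 158, —, 864, 809, 337, —, —, —, 676, —]

6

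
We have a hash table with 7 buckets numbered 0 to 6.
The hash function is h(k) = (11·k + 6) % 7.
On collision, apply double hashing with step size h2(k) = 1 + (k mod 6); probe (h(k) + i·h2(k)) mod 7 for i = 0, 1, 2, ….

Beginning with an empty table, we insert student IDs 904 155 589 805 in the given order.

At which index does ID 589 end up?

Insert 904: h=3, slot 3 empty → index 3.
Insert 155: h=3, h2=6, slot 3 occupied → index 2.
Insert 589: h=3, h2=2, slot 3 occupied → index 5.
Insert 805: h=6, slot 6 empty → index 6.
Table: [_, _, 155, 904, _, 589, 805]

5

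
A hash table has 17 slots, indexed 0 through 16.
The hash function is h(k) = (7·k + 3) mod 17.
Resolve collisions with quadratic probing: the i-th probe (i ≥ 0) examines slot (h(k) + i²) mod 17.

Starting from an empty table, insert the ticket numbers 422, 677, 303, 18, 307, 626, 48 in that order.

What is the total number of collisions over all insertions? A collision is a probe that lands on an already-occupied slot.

Insert 422: h=16, slot 16 empty → index 16.
Insert 677: h=16, slot 16 occupied → index 0.
Insert 303: h=16, slots 16,0 occupied → index 3.
Insert 18: h=10, slot 10 empty → index 10.
Insert 307: h=10, slot 10 occupied → index 11.
Insert 626: h=16, slots 16,0,3 occupied → index 8.
Insert 48: h=16, slots 16,0,3,8 occupied → index 15.
Table: [677, -, -, 303, -, -, -, -, 626, -, 18, 307, -, -, -, 48, 422]

11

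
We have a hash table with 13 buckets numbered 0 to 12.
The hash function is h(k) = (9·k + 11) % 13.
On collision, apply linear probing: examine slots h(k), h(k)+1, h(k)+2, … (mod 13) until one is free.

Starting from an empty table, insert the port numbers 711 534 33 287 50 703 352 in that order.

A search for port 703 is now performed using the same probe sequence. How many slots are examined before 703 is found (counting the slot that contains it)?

Insert 711: h=1, slot 1 empty → index 1.
Insert 534: h=7, slot 7 empty → index 7.
Insert 33: h=9, slot 9 empty → index 9.
Insert 287: h=7, slot 7 occupied → index 8.
Insert 50: h=6, slot 6 empty → index 6.
Insert 703: h=7, slots 7,8,9 occupied → index 10.
Insert 352: h=7, slots 7,8,9,10 occupied → index 11.
Table: [—, 711, —, —, —, —, 50, 534, 287, 33, 703, 352, —]
Lookup 703: h=7, probe 7,8,9,10 → found at 10.

4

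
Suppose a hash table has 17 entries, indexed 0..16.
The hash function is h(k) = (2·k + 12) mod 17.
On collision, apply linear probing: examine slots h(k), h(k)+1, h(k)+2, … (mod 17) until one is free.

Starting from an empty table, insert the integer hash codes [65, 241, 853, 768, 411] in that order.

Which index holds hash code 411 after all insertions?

4

Insert 65: h=6, slot 6 empty -> index 6.
Insert 241: h=1, slot 1 empty -> index 1.
Insert 853: h=1, slot 1 occupied -> index 2.
Insert 768: h=1, slots 1,2 occupied -> index 3.
Insert 411: h=1, slots 1,2,3 occupied -> index 4.
Table: [∅, 241, 853, 768, 411, ∅, 65, ∅, ∅, ∅, ∅, ∅, ∅, ∅, ∅, ∅, ∅]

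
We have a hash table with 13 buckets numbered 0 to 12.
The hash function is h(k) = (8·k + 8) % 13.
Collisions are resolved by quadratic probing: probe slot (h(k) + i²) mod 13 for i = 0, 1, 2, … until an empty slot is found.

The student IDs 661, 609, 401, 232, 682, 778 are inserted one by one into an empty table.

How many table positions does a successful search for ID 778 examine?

5

Insert 661: h=5, slot 5 empty → index 5.
Insert 609: h=5, slot 5 occupied → index 6.
Insert 401: h=5, slots 5,6 occupied → index 9.
Insert 232: h=5, slots 5,6,9 occupied → index 1.
Insert 682: h=4, slot 4 empty → index 4.
Insert 778: h=5, slots 5,6,9,1 occupied → index 8.
Table: [∅, 232, ∅, ∅, 682, 661, 609, ∅, 778, 401, ∅, ∅, ∅]
Lookup 778: h=5, probe 5,6,9,1,8 → found at 8.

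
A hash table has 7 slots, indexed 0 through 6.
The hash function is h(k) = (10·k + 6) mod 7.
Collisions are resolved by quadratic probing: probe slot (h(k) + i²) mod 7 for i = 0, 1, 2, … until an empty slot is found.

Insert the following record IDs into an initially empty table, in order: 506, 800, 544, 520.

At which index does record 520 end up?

2

506: h=5 → slot 5
800: h=5, probe 5,6 → slot 6
544: h=0 → slot 0
520: h=5, probe 5,6,2 → slot 2
Table: [544, -, 520, -, -, 506, 800]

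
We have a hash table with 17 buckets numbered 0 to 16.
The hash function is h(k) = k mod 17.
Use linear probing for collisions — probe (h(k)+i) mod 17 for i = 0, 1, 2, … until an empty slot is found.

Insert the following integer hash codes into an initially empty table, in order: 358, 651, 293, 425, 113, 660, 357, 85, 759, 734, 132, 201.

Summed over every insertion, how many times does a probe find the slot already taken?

10

Insert 358: h=1, slot 1 empty → index 1.
Insert 651: h=5, slot 5 empty → index 5.
Insert 293: h=4, slot 4 empty → index 4.
Insert 425: h=0, slot 0 empty → index 0.
Insert 113: h=11, slot 11 empty → index 11.
Insert 660: h=14, slot 14 empty → index 14.
Insert 357: h=0, slots 0,1 occupied → index 2.
Insert 85: h=0, slots 0,1,2 occupied → index 3.
Insert 759: h=11, slot 11 occupied → index 12.
Insert 734: h=3, slots 3,4,5 occupied → index 6.
Insert 132: h=13, slot 13 empty → index 13.
Insert 201: h=14, slot 14 occupied → index 15.
Table: [425, 358, 357, 85, 293, 651, 734, ∅, ∅, ∅, ∅, 113, 759, 132, 660, 201, ∅]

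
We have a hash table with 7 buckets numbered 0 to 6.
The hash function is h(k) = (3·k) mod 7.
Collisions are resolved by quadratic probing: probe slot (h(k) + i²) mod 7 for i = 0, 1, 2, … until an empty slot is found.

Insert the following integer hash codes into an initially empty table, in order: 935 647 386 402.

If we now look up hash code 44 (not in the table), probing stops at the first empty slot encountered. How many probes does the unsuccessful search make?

2

935: h=5 → slot 5
647: h=2 → slot 2
386: h=3 → slot 3
402: h=2, probe 2,3,6 → slot 6
Table: [—, —, 647, 386, —, 935, 402]
Lookup 44: h=6, probe 6,0 → slot 0 empty, not found.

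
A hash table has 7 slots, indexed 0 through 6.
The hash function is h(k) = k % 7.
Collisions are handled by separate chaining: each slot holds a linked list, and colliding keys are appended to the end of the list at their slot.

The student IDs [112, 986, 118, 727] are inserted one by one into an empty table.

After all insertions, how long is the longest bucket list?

3

112 -> bucket 0
986 -> bucket 6
118 -> bucket 6 (collision)
727 -> bucket 6 (collision)
Final buckets:
0: 112
1: ∅
2: ∅
3: ∅
4: ∅
5: ∅
6: 986 -> 118 -> 727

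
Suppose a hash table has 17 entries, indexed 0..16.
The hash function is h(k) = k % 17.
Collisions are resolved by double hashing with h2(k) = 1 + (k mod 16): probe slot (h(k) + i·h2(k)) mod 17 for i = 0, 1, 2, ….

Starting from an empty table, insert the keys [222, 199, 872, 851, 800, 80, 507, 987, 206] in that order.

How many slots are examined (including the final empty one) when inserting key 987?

Insert 222: h=1, slot 1 empty -> index 1.
Insert 199: h=12, slot 12 empty -> index 12.
Insert 872: h=5, slot 5 empty -> index 5.
Insert 851: h=1, h2=4, slots 1,5 occupied -> index 9.
Insert 800: h=1, h2=1, slot 1 occupied -> index 2.
Insert 80: h=12, h2=1, slot 12 occupied -> index 13.
Insert 507: h=14, slot 14 empty -> index 14.
Insert 987: h=1, h2=12, slots 1,13 occupied -> index 8.
Insert 206: h=2, h2=15, slot 2 occupied -> index 0.
Table: [206, 222, 800, ∅, ∅, 872, ∅, ∅, 987, 851, ∅, ∅, 199, 80, 507, ∅, ∅]

3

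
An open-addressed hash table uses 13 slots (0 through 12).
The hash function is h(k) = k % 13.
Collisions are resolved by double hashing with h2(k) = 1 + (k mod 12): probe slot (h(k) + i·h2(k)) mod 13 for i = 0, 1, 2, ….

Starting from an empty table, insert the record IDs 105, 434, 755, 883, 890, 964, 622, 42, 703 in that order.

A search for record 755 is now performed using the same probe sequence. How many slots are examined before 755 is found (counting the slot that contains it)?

2

Insert 105: h=1, slot 1 empty → index 1.
Insert 434: h=5, slot 5 empty → index 5.
Insert 755: h=1, h2=12, slot 1 occupied → index 0.
Insert 883: h=12, slot 12 empty → index 12.
Insert 890: h=6, slot 6 empty → index 6.
Insert 964: h=2, slot 2 empty → index 2.
Insert 622: h=11, slot 11 empty → index 11.
Insert 42: h=3, slot 3 empty → index 3.
Insert 703: h=1, h2=8, slot 1 occupied → index 9.
Table: [755, 105, 964, 42, ., 434, 890, ., ., 703, ., 622, 883]
Lookup 755: h=1, h2=12, probe 1,0 → found at 0.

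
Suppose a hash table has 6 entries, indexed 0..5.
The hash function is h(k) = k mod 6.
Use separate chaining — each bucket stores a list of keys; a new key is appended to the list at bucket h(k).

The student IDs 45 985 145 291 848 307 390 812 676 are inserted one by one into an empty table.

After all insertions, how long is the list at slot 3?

Insert 45: h=3, bucket 3 empty → new chain.
Insert 985: h=1, bucket 1 empty → new chain.
Insert 145: h=1, bucket 1 nonempty → append to chain.
Insert 291: h=3, bucket 3 nonempty → append to chain.
Insert 848: h=2, bucket 2 empty → new chain.
Insert 307: h=1, bucket 1 nonempty → append to chain.
Insert 390: h=0, bucket 0 empty → new chain.
Insert 812: h=2, bucket 2 nonempty → append to chain.
Insert 676: h=4, bucket 4 empty → new chain.
Final buckets:
0: 390
1: 985 -> 145 -> 307
2: 848 -> 812
3: 45 -> 291
4: 676
5: -

2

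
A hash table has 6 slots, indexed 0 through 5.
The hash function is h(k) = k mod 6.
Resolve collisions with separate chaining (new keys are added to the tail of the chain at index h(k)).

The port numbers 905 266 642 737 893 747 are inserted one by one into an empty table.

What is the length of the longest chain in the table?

Insert 905: h=5, bucket 5 empty -> new chain.
Insert 266: h=2, bucket 2 empty -> new chain.
Insert 642: h=0, bucket 0 empty -> new chain.
Insert 737: h=5, bucket 5 nonempty -> append to chain.
Insert 893: h=5, bucket 5 nonempty -> append to chain.
Insert 747: h=3, bucket 3 empty -> new chain.
Final buckets:
0: 642
1: _
2: 266
3: 747
4: _
5: 905 -> 737 -> 893

3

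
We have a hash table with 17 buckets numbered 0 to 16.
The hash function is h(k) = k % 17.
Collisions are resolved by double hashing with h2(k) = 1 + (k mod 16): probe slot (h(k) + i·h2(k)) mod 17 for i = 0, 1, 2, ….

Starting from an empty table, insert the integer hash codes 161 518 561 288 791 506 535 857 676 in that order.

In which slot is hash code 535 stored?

7

161 hashes to 8; slot 8 is free => place at 8.
518 hashes to 8, h2=7; 8 taken => place at 15.
561 hashes to 0; slot 0 is free => place at 0.
288 hashes to 16; slot 16 is free => place at 16.
791 hashes to 9; slot 9 is free => place at 9.
506 hashes to 13; slot 13 is free => place at 13.
535 hashes to 8, h2=8; 8,16 taken => place at 7.
857 hashes to 7, h2=10; 7,0 taken => place at 10.
676 hashes to 13, h2=5; 13 taken => place at 1.
Table: [561, 676, ., ., ., ., ., 535, 161, 791, 857, ., ., 506, ., 518, 288]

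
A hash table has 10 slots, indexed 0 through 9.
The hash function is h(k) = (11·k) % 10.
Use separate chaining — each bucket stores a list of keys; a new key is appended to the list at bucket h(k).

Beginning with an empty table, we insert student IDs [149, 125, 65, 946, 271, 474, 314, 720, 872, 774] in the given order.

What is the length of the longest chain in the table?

149 -> bucket 9
125 -> bucket 5
65 -> bucket 5 (collision)
946 -> bucket 6
271 -> bucket 1
474 -> bucket 4
314 -> bucket 4 (collision)
720 -> bucket 0
872 -> bucket 2
774 -> bucket 4 (collision)
Final buckets:
0: 720
1: 271
2: 872
3: .
4: 474 -> 314 -> 774
5: 125 -> 65
6: 946
7: .
8: .
9: 149

3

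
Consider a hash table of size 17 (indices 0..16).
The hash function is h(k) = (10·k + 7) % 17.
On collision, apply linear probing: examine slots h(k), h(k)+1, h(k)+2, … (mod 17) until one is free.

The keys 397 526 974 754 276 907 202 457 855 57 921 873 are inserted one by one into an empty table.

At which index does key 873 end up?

8

397: h=16 → slot 16
526: h=14 → slot 14
974: h=6 → slot 6
754: h=16, probe 16,0 → slot 0
276: h=13 → slot 13
907: h=16, probe 16,0,1 → slot 1
202: h=4 → slot 4
457: h=4, probe 4,5 → slot 5
855: h=6, probe 6,7 → slot 7
57: h=16, probe 16,0,1,2 → slot 2
921: h=3 → slot 3
873: h=16, probe 16,0,1,2,3,4,5,6,7,8 → slot 8
Table: [754, 907, 57, 921, 202, 457, 974, 855, 873, —, —, —, —, 276, 526, —, 397]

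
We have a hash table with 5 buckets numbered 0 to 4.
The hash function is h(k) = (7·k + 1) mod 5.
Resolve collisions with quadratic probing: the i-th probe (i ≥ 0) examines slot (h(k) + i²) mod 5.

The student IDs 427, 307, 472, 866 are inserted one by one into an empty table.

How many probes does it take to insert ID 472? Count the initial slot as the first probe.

3

427 hashes to 0; slot 0 is free → place at 0.
307 hashes to 0; 0 taken → place at 1.
472 hashes to 0; 0,1 taken → place at 4.
866 hashes to 3; slot 3 is free → place at 3.
Table: [427, 307, _, 866, 472]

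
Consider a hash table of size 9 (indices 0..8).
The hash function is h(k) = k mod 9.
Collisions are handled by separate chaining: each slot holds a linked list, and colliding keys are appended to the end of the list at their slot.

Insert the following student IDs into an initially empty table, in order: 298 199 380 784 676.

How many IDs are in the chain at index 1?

298 -> bucket 1
199 -> bucket 1 (collision)
380 -> bucket 2
784 -> bucket 1 (collision)
676 -> bucket 1 (collision)
Final buckets:
0: —
1: 298 -> 199 -> 784 -> 676
2: 380
3: —
4: —
5: —
6: —
7: —
8: —

4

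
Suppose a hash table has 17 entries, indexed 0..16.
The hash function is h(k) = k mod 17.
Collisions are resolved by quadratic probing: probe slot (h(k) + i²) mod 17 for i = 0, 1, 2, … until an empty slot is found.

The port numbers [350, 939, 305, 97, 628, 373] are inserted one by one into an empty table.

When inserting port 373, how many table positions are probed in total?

3

Insert 350: h=10, slot 10 empty → index 10.
Insert 939: h=4, slot 4 empty → index 4.
Insert 305: h=16, slot 16 empty → index 16.
Insert 97: h=12, slot 12 empty → index 12.
Insert 628: h=16, slot 16 occupied → index 0.
Insert 373: h=16, slots 16,0 occupied → index 3.
Table: [628, -, -, 373, 939, -, -, -, -, -, 350, -, 97, -, -, -, 305]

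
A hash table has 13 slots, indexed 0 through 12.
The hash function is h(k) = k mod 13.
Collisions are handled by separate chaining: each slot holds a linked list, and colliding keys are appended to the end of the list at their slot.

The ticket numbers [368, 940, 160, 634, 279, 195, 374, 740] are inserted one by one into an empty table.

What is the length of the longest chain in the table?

3

368 → bucket 4
940 → bucket 4 (collision)
160 → bucket 4 (collision)
634 → bucket 10
279 → bucket 6
195 → bucket 0
374 → bucket 10 (collision)
740 → bucket 12
Final buckets:
0: 195
1: ∅
2: ∅
3: ∅
4: 368 -> 940 -> 160
5: ∅
6: 279
7: ∅
8: ∅
9: ∅
10: 634 -> 374
11: ∅
12: 740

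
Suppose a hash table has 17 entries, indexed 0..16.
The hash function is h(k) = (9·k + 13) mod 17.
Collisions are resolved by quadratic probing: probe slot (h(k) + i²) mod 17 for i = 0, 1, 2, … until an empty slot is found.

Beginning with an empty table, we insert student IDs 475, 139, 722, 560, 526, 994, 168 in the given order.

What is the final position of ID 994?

1

475 hashes to 4; slot 4 is free => place at 4.
139 hashes to 6; slot 6 is free => place at 6.
722 hashes to 0; slot 0 is free => place at 0.
560 hashes to 4; 4 taken => place at 5.
526 hashes to 4; 4,5 taken => place at 8.
994 hashes to 0; 0 taken => place at 1.
168 hashes to 12; slot 12 is free => place at 12.
Table: [722, 994, ∅, ∅, 475, 560, 139, ∅, 526, ∅, ∅, ∅, 168, ∅, ∅, ∅, ∅]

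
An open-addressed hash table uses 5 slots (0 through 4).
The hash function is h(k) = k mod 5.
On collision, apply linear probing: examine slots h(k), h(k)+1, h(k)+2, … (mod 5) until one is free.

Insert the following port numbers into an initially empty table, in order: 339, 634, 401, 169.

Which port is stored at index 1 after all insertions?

401

Insert 339: h=4, slot 4 empty → index 4.
Insert 634: h=4, slot 4 occupied → index 0.
Insert 401: h=1, slot 1 empty → index 1.
Insert 169: h=4, slots 4,0,1 occupied → index 2.
Table: [634, 401, 169, ., 339]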